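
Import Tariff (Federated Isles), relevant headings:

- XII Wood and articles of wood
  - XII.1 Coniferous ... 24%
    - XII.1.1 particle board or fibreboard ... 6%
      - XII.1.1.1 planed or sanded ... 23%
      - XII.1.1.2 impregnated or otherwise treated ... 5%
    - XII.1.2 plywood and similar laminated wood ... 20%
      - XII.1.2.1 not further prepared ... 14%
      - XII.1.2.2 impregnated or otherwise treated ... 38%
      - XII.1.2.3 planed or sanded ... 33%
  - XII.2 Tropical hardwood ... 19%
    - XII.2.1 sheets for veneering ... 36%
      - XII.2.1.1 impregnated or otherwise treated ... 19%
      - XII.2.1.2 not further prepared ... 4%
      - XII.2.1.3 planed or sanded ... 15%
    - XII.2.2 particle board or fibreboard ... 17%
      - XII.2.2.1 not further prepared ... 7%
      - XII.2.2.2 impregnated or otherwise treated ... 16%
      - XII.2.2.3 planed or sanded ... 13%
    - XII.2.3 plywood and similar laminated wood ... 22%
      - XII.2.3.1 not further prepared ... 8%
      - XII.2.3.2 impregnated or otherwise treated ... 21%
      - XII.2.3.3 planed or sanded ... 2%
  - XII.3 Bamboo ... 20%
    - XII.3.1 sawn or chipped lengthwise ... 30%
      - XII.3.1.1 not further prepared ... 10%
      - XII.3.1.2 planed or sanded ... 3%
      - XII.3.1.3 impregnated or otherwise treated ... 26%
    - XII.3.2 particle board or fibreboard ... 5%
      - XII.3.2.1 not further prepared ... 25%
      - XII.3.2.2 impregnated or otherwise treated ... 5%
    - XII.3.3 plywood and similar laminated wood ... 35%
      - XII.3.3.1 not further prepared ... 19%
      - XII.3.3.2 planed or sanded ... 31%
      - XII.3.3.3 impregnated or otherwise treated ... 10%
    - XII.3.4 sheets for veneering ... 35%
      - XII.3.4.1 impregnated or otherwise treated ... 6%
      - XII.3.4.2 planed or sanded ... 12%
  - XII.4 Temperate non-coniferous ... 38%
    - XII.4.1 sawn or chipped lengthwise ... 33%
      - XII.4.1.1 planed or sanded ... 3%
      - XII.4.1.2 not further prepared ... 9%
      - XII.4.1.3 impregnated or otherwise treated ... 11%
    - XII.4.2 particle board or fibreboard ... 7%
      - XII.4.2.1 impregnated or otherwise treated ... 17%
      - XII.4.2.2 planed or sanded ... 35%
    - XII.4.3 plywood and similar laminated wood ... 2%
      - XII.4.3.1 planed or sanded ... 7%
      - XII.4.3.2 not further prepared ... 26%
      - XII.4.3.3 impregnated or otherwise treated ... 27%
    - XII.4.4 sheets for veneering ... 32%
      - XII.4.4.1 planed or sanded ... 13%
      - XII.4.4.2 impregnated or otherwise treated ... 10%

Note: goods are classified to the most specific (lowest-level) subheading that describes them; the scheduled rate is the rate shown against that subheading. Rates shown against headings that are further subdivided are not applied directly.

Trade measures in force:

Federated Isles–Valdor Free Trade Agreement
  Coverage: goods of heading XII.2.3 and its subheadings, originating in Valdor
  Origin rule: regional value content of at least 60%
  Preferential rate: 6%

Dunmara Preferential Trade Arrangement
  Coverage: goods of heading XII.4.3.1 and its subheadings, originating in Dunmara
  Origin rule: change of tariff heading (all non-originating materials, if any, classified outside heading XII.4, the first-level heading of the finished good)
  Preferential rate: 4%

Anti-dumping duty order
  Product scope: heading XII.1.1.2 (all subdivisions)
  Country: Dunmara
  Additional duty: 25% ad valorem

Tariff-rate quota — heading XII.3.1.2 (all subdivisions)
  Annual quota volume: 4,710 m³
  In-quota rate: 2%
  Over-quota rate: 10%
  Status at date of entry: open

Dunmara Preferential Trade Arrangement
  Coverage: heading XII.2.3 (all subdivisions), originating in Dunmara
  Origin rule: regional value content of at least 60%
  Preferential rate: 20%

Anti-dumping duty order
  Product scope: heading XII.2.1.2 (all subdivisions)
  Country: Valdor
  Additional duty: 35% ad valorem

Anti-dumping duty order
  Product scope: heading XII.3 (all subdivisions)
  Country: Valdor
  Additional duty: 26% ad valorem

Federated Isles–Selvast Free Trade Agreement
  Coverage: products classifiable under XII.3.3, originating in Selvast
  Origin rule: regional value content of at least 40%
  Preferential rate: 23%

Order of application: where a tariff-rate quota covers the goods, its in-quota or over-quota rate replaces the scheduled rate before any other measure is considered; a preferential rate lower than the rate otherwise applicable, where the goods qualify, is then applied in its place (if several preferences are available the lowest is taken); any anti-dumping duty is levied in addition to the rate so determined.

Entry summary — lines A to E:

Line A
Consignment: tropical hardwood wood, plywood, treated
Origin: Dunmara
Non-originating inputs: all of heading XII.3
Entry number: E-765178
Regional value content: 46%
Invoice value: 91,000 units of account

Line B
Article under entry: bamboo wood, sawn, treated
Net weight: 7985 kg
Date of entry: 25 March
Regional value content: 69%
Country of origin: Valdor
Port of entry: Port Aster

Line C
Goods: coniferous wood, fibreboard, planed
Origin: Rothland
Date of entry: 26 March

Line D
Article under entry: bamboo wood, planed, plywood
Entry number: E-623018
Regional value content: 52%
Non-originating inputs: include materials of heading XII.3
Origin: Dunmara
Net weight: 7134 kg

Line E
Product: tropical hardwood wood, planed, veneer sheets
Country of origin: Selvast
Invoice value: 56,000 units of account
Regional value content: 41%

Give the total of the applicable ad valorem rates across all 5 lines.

Line A: tropical hardwood → XII.2; plywood → XII.2.3; treated → XII.2.3.2. Scheduled 21%. Dunmara agreement on XII.4.3.1: XII.2.3.2 not covered; Dunmara agreement on XII.2.3: RVC < 60%. → 21%.
Line B: bamboo → XII.3; sawn → XII.3.1; treated → XII.3.1.3. Scheduled 26%. Valdor agreement on XII.2.3: XII.3.1.3 not covered; anti-dumping (Valdor, XII.3): +26%; total 26% + 26% = 52%. → 52%.
Line C: coniferous → XII.1; fibreboard → XII.1.1; planed → XII.1.1.1. Scheduled 23%. No special measure applies. → 23%.
Line D: bamboo → XII.3; plywood → XII.3.3; planed → XII.3.3.2. Scheduled 31%. Dunmara agreement on XII.4.3.1: XII.3.3.2 not covered; Dunmara agreement on XII.2.3: XII.3.3.2 not covered. → 31%.
Line E: tropical hardwood → XII.2; veneer sheets → XII.2.1; planed → XII.2.1.3. Scheduled 15%. Selvast agreement on XII.3.3: XII.2.1.3 not covered. → 15%.
Sum: 21% + 52% + 23% + 31% + 15% = 142%.

142%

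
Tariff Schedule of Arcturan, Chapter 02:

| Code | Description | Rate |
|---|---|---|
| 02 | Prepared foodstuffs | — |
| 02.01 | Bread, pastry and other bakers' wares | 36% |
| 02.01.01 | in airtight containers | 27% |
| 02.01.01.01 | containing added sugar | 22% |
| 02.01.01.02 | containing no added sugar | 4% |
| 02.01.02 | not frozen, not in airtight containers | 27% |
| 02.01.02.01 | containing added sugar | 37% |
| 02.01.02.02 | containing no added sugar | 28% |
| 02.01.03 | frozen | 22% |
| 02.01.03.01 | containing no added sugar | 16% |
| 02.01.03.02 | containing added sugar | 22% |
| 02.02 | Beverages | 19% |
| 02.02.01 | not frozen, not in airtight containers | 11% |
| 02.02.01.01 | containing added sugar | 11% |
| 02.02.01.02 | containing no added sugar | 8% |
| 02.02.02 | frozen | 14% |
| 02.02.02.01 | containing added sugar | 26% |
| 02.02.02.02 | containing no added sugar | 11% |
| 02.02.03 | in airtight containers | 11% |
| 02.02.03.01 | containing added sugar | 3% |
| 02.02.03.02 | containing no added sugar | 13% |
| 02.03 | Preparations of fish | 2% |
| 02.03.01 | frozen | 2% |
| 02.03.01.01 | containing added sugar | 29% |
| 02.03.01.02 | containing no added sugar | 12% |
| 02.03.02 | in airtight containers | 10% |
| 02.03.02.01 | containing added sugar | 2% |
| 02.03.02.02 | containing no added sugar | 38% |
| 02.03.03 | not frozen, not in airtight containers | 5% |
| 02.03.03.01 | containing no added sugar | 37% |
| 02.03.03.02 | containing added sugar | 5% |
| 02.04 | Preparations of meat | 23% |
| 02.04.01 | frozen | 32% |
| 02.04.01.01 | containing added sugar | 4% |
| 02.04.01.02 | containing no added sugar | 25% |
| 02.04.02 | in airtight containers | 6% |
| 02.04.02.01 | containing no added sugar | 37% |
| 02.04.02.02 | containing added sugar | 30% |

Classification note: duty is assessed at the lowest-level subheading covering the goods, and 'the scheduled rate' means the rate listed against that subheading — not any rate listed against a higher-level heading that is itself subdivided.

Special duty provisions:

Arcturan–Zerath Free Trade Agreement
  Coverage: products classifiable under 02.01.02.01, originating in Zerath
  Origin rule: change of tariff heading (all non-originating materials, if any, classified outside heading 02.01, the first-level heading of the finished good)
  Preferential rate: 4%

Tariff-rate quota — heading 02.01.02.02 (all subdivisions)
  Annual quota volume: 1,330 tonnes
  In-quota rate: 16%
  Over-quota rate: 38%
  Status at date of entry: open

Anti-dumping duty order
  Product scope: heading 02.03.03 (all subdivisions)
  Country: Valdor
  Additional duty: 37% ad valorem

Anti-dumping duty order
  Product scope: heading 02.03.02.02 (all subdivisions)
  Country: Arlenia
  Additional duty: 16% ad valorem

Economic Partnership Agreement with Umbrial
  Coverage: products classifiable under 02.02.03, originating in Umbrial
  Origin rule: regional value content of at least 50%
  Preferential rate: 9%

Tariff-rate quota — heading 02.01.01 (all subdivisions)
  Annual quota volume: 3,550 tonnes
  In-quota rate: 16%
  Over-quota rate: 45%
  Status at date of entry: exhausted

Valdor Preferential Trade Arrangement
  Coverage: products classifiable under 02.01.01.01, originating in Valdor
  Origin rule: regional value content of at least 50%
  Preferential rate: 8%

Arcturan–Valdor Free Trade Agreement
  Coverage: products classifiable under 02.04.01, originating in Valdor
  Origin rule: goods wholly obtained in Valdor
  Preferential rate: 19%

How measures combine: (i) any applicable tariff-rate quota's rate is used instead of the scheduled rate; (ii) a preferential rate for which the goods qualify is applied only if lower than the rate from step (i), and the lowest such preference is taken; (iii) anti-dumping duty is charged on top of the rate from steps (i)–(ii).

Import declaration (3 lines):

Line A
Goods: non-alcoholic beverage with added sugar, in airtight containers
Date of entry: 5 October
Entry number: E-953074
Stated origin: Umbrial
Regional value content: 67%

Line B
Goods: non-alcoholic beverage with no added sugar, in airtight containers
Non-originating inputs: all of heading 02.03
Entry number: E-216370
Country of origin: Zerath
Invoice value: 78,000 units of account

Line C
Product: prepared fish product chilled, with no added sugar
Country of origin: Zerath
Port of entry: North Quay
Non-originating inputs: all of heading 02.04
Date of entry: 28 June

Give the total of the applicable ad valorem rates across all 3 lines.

53%

Line A: non-alcoholic beverage → 02.02; in airtight containers → 02.02.03; with added sugar → 02.02.03.01. Scheduled 3%. Umbrial agreement on 02.02.03: RVC ≥ 50% → 9% available; preference 9% not lower than 3% → no reduction. → 3%.
Line B: non-alcoholic beverage → 02.02; in airtight containers → 02.02.03; with no added sugar → 02.02.03.02. Scheduled 13%. Zerath agreement on 02.01.02.01: 02.02.03.02 not covered. → 13%.
Line C: prepared fish product → 02.03; chilled → 02.03.03; with no added sugar → 02.03.03.01. Scheduled 37%. Zerath agreement on 02.01.02.01: 02.03.03.01 not covered. → 37%.
Sum: 3% + 13% + 37% = 53%.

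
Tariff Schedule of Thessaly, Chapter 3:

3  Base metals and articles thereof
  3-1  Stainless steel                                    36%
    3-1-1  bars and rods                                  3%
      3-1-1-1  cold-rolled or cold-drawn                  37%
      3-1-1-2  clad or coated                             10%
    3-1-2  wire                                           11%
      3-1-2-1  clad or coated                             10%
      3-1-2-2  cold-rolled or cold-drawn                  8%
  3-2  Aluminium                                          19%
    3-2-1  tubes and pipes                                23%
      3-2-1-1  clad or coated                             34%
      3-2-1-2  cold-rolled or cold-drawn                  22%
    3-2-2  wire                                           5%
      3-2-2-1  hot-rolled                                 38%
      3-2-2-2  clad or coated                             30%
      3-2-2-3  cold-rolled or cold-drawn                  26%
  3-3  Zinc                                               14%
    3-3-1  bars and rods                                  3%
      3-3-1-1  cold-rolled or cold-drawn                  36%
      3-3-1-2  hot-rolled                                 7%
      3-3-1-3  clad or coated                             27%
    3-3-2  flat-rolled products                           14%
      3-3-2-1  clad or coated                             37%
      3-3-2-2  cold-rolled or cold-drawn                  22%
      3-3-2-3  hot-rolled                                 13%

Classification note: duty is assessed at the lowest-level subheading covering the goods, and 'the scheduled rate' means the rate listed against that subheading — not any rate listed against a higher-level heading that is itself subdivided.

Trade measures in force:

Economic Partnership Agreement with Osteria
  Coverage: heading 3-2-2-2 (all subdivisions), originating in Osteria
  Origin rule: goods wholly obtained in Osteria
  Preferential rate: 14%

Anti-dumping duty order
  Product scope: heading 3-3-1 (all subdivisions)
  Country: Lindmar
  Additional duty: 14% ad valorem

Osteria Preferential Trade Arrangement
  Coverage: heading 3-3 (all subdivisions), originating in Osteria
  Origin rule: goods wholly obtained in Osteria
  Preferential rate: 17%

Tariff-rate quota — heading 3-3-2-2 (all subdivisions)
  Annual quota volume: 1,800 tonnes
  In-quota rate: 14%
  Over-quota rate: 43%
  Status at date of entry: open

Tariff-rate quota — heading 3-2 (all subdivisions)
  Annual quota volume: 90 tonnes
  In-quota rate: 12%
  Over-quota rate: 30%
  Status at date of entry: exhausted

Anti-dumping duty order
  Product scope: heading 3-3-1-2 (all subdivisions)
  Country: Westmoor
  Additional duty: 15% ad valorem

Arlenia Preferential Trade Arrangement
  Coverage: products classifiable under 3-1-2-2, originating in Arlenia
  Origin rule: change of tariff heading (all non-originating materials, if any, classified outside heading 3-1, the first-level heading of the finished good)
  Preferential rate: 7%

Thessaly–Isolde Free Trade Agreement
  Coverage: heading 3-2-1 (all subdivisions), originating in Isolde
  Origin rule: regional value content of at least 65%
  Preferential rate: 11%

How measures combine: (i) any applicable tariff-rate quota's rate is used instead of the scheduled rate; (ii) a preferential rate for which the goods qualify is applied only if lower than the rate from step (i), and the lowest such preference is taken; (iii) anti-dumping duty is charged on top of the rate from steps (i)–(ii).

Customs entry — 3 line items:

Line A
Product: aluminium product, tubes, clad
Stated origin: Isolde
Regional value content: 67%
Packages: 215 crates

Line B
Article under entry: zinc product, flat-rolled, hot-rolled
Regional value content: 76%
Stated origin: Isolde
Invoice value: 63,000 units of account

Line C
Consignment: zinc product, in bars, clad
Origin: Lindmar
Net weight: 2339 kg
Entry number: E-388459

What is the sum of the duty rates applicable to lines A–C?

65%

Line A: aluminium → 3-2; tubes → 3-2-1; clad → 3-2-1-1. Scheduled 34%. quota on 3-2 exhausted → over-quota 30%; Isolde agreement on 3-2-1: RVC ≥ 65% → 11% available; preferential 11%. → 11%.
Line B: zinc → 3-3; flat-rolled → 3-3-2; hot-rolled → 3-3-2-3. Scheduled 13%. Isolde agreement on 3-2-1: 3-3-2-3 not covered. → 13%.
Line C: zinc → 3-3; in bars → 3-3-1; clad → 3-3-1-3. Scheduled 27%. anti-dumping (Lindmar, 3-3-1): +14%; total 27% + 14% = 41%. → 41%.
Sum: 11% + 13% + 41% = 65%.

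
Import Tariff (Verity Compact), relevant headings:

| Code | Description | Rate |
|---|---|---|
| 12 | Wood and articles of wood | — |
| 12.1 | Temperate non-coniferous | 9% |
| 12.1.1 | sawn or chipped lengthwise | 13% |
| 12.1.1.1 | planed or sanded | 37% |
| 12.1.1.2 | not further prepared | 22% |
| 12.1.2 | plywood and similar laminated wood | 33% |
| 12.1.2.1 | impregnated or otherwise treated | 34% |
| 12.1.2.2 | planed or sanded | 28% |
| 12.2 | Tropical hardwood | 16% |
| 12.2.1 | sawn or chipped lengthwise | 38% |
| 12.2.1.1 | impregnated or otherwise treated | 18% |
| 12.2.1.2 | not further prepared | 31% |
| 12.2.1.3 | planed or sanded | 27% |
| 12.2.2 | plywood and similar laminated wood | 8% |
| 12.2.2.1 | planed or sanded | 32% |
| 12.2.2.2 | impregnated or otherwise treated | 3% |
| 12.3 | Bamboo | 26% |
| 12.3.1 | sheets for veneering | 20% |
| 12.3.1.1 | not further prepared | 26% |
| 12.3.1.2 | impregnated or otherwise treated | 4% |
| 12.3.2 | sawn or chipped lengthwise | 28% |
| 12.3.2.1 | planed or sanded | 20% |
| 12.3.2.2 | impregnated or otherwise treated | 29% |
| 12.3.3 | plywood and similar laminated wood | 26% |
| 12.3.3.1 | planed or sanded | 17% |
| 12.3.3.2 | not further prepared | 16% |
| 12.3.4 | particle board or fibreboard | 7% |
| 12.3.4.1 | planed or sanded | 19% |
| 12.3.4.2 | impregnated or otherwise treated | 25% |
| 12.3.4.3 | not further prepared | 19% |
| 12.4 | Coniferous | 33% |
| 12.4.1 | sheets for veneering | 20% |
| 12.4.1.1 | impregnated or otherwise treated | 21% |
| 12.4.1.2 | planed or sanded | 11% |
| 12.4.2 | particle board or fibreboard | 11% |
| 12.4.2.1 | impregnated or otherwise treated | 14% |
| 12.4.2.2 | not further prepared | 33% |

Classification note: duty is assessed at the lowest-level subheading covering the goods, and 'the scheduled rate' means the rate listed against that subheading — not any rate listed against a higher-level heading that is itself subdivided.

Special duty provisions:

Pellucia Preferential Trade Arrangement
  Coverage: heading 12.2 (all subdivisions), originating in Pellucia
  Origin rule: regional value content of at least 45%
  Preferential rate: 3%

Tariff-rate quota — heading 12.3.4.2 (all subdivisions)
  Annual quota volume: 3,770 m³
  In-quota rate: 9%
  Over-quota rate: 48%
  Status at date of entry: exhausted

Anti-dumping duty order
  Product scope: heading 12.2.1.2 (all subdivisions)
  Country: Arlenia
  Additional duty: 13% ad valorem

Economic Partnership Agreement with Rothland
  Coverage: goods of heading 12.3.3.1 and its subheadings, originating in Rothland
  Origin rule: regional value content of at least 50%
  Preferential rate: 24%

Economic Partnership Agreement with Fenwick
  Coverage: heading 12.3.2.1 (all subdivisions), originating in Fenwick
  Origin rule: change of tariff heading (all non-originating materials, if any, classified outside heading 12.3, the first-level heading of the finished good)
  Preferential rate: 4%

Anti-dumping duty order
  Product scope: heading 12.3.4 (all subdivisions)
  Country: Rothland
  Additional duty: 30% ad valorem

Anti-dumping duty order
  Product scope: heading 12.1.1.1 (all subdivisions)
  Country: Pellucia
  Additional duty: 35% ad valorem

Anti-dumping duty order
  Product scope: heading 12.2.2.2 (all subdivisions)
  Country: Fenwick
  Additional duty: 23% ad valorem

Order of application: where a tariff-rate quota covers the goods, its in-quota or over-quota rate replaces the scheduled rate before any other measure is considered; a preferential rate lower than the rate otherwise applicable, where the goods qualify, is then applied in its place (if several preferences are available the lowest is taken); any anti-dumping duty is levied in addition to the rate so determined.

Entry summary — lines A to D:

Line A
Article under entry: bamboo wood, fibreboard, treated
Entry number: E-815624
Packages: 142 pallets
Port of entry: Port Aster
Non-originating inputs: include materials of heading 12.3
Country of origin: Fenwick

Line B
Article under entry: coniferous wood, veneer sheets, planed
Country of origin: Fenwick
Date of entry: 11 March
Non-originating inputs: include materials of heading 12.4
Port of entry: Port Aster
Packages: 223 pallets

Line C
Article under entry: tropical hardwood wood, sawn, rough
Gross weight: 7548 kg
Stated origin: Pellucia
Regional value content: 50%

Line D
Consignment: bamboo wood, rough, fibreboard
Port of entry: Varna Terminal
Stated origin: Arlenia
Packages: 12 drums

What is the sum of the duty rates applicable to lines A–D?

Line A: bamboo → 12.3; fibreboard → 12.3.4; treated → 12.3.4.2. Scheduled 25%. quota on 12.3.4.2 exhausted → over-quota 48%; Fenwick agreement on 12.3.2.1: 12.3.4.2 not covered. → 48%.
Line B: coniferous → 12.4; veneer sheets → 12.4.1; planed → 12.4.1.2. Scheduled 11%. Fenwick agreement on 12.3.2.1: 12.4.1.2 not covered. → 11%.
Line C: tropical hardwood → 12.2; sawn → 12.2.1; rough → 12.2.1.2. Scheduled 31%. Pellucia agreement on 12.2: RVC ≥ 45% → 3% available; preferential 3%. → 3%.
Line D: bamboo → 12.3; fibreboard → 12.3.4; rough → 12.3.4.3. Scheduled 19%. No special measure applies. → 19%.
Sum: 48% + 11% + 3% + 19% = 81%.

81%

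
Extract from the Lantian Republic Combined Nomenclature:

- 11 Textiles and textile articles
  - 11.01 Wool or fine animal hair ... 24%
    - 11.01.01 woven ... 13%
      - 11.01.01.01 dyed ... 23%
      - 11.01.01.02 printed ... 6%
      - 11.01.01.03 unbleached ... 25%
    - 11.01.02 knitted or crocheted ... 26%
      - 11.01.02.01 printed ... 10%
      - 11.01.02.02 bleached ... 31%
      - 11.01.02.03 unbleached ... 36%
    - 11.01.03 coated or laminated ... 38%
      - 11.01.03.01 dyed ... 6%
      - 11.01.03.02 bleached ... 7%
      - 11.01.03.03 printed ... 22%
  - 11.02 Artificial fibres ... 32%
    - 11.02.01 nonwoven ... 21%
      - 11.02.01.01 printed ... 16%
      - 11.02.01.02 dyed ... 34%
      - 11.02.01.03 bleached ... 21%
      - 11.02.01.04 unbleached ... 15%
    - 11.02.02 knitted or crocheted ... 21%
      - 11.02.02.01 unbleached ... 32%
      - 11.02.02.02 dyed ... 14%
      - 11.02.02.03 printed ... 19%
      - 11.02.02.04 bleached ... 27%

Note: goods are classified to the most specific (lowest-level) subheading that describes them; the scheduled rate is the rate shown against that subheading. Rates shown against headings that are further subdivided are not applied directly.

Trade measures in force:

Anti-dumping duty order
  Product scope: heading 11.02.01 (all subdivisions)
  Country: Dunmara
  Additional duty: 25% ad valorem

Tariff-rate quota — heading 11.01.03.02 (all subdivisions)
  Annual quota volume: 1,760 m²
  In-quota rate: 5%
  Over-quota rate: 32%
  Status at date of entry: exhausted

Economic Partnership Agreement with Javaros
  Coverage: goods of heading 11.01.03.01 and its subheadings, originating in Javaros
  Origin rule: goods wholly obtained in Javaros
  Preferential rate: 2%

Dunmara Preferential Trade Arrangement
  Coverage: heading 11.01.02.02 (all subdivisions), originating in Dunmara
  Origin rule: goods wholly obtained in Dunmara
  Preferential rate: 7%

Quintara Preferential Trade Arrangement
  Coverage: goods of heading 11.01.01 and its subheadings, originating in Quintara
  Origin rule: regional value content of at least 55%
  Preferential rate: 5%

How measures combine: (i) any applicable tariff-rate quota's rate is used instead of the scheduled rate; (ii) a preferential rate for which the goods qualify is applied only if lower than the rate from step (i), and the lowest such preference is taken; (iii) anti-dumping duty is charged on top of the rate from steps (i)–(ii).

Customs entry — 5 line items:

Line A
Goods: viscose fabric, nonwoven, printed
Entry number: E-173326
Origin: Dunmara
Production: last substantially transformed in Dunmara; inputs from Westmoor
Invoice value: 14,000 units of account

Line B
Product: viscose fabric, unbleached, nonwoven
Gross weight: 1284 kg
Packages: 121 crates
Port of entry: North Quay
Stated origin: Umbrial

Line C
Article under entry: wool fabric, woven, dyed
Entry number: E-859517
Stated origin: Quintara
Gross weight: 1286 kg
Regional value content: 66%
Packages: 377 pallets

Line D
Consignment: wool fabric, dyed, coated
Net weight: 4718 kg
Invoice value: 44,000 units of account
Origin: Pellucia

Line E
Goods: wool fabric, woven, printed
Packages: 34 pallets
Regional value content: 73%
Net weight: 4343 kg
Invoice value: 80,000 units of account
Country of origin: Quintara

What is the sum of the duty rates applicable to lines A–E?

Line A: viscose → 11.02; nonwoven → 11.02.01; printed → 11.02.01.01. Scheduled 16%. Dunmara agreement on 11.01.02.02: 11.02.01.01 not covered; anti-dumping (Dunmara, 11.02.01): +25%; total 16% + 25% = 41%. → 41%.
Line B: viscose → 11.02; nonwoven → 11.02.01; unbleached → 11.02.01.04. Scheduled 15%. No special measure applies. → 15%.
Line C: wool → 11.01; woven → 11.01.01; dyed → 11.01.01.01. Scheduled 23%. Quintara agreement on 11.01.01: RVC ≥ 55% → 5% available; preferential 5%. → 5%.
Line D: wool → 11.01; coated → 11.01.03; dyed → 11.01.03.01. Scheduled 6%. No special measure applies. → 6%.
Line E: wool → 11.01; woven → 11.01.01; printed → 11.01.01.02. Scheduled 6%. Quintara agreement on 11.01.01: RVC ≥ 55% → 5% available; preferential 5%. → 5%.
Sum: 41% + 15% + 5% + 6% + 5% = 72%.

72%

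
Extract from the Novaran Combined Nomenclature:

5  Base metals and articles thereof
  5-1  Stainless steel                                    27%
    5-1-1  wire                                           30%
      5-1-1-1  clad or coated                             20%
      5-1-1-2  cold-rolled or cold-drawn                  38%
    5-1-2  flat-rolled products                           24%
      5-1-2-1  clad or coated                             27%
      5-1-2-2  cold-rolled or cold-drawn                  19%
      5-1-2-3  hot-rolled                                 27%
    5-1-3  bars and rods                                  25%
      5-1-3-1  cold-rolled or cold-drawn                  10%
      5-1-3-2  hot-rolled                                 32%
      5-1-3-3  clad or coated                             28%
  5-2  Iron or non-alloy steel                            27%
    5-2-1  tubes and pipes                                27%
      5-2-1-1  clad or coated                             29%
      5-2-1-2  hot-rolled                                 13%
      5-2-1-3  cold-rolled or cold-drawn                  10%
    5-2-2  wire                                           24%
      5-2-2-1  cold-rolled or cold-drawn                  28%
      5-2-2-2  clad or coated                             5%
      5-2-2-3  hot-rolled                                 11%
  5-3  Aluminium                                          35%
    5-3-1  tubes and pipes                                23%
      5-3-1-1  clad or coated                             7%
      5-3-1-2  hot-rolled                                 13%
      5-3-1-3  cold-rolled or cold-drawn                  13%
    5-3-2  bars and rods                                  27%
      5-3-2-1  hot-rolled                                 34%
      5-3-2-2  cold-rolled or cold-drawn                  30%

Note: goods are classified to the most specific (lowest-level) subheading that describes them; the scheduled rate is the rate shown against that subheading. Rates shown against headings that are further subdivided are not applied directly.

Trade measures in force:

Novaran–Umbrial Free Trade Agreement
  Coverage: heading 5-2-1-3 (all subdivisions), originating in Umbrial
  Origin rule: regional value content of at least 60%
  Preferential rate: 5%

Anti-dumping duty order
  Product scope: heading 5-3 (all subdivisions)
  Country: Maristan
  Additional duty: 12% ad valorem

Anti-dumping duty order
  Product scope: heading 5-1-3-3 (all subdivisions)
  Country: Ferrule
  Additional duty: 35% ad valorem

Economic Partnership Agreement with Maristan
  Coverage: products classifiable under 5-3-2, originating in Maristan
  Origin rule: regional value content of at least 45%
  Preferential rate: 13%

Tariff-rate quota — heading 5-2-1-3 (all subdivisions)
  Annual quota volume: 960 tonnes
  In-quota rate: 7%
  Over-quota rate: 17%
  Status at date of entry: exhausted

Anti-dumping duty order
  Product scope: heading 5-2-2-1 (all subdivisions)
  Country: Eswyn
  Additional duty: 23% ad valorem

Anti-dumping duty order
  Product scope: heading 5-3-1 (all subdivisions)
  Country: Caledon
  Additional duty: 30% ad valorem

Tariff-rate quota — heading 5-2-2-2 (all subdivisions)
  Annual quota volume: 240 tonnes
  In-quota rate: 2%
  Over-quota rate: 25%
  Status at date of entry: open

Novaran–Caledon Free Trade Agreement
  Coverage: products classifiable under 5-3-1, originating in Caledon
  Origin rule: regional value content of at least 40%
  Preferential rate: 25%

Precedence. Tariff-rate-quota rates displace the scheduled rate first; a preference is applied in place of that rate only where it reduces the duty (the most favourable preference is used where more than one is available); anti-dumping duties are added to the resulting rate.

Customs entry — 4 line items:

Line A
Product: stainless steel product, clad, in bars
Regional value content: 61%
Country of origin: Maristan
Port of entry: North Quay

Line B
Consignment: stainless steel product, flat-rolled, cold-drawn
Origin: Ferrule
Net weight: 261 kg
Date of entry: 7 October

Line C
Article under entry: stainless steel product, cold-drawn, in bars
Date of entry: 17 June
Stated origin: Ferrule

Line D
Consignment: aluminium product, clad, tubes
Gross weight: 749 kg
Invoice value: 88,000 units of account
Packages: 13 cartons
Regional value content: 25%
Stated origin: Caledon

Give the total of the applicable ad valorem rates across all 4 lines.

Line A: stainless steel → 5-1; in bars → 5-1-3; clad → 5-1-3-3. Scheduled 28%. Maristan agreement on 5-3-2: 5-1-3-3 not covered. → 28%.
Line B: stainless steel → 5-1; flat-rolled → 5-1-2; cold-drawn → 5-1-2-2. Scheduled 19%. No special measure applies. → 19%.
Line C: stainless steel → 5-1; in bars → 5-1-3; cold-drawn → 5-1-3-1. Scheduled 10%. No special measure applies. → 10%.
Line D: aluminium → 5-3; tubes → 5-3-1; clad → 5-3-1-1. Scheduled 7%. Caledon agreement on 5-3-1: RVC < 40%; anti-dumping (Caledon, 5-3-1): +30%; total 7% + 30% = 37%. → 37%.
Sum: 28% + 19% + 10% + 37% = 94%.

94%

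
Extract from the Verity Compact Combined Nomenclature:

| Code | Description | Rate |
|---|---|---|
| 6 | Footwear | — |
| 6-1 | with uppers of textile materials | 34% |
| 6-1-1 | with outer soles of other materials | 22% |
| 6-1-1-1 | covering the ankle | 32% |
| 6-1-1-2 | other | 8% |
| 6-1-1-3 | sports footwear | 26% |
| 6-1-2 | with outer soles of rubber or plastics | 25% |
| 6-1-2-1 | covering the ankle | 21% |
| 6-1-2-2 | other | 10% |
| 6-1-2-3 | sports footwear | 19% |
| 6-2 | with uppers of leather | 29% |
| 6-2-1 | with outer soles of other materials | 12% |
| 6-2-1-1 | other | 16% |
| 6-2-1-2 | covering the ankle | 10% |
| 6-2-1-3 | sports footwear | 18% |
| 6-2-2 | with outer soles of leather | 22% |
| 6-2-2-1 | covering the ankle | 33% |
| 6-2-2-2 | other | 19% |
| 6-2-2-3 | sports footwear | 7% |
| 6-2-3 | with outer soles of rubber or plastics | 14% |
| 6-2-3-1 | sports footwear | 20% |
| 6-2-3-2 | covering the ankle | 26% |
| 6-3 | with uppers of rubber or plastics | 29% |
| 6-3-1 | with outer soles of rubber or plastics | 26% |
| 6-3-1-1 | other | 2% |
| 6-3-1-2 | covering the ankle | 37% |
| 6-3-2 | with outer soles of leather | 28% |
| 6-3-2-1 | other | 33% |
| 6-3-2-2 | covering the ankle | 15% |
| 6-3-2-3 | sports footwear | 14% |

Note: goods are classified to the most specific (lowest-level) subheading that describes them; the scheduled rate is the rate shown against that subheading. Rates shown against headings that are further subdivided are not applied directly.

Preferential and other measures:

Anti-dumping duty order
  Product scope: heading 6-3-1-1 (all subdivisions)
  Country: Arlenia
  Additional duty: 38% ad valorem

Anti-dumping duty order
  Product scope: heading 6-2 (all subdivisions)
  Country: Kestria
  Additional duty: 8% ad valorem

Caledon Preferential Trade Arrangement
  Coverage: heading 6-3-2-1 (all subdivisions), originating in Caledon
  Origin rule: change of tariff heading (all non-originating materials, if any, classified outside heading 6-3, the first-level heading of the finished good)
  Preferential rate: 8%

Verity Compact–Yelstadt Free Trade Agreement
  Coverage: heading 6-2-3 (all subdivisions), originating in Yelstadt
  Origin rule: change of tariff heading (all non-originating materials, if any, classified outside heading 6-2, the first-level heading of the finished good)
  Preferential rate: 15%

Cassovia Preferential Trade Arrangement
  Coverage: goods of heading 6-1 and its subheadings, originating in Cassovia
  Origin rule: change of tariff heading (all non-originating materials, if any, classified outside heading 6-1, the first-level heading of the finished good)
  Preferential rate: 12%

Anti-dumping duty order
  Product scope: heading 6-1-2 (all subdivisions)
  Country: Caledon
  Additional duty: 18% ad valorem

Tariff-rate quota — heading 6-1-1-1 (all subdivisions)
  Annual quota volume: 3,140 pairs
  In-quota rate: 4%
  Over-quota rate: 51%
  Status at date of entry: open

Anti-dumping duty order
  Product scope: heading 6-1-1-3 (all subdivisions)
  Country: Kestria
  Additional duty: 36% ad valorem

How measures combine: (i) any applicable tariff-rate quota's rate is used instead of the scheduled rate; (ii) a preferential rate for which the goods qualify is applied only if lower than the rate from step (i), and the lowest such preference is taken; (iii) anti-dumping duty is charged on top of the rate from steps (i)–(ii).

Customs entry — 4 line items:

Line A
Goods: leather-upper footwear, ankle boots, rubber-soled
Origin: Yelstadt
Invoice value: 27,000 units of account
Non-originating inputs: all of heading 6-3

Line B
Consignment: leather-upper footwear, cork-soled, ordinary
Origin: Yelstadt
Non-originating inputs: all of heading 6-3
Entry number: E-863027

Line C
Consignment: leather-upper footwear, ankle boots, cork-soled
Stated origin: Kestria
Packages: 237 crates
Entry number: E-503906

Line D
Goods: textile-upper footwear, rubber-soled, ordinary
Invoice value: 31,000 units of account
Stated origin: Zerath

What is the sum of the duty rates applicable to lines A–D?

59%

Line A: leather-upper → 6-2; rubber-soled → 6-2-3; ankle boots → 6-2-3-2. Scheduled 26%. Yelstadt agreement on 6-2-3: CTH met → 15% available; preferential 15%. → 15%.
Line B: leather-upper → 6-2; cork-soled → 6-2-1; ordinary → 6-2-1-1. Scheduled 16%. Yelstadt agreement on 6-2-3: 6-2-1-1 not covered. → 16%.
Line C: leather-upper → 6-2; cork-soled → 6-2-1; ankle boots → 6-2-1-2. Scheduled 10%. anti-dumping (Kestria, 6-2): +8%; total 10% + 8% = 18%. → 18%.
Line D: textile-upper → 6-1; rubber-soled → 6-1-2; ordinary → 6-1-2-2. Scheduled 10%. No special measure applies. → 10%.
Sum: 15% + 16% + 18% + 10% = 59%.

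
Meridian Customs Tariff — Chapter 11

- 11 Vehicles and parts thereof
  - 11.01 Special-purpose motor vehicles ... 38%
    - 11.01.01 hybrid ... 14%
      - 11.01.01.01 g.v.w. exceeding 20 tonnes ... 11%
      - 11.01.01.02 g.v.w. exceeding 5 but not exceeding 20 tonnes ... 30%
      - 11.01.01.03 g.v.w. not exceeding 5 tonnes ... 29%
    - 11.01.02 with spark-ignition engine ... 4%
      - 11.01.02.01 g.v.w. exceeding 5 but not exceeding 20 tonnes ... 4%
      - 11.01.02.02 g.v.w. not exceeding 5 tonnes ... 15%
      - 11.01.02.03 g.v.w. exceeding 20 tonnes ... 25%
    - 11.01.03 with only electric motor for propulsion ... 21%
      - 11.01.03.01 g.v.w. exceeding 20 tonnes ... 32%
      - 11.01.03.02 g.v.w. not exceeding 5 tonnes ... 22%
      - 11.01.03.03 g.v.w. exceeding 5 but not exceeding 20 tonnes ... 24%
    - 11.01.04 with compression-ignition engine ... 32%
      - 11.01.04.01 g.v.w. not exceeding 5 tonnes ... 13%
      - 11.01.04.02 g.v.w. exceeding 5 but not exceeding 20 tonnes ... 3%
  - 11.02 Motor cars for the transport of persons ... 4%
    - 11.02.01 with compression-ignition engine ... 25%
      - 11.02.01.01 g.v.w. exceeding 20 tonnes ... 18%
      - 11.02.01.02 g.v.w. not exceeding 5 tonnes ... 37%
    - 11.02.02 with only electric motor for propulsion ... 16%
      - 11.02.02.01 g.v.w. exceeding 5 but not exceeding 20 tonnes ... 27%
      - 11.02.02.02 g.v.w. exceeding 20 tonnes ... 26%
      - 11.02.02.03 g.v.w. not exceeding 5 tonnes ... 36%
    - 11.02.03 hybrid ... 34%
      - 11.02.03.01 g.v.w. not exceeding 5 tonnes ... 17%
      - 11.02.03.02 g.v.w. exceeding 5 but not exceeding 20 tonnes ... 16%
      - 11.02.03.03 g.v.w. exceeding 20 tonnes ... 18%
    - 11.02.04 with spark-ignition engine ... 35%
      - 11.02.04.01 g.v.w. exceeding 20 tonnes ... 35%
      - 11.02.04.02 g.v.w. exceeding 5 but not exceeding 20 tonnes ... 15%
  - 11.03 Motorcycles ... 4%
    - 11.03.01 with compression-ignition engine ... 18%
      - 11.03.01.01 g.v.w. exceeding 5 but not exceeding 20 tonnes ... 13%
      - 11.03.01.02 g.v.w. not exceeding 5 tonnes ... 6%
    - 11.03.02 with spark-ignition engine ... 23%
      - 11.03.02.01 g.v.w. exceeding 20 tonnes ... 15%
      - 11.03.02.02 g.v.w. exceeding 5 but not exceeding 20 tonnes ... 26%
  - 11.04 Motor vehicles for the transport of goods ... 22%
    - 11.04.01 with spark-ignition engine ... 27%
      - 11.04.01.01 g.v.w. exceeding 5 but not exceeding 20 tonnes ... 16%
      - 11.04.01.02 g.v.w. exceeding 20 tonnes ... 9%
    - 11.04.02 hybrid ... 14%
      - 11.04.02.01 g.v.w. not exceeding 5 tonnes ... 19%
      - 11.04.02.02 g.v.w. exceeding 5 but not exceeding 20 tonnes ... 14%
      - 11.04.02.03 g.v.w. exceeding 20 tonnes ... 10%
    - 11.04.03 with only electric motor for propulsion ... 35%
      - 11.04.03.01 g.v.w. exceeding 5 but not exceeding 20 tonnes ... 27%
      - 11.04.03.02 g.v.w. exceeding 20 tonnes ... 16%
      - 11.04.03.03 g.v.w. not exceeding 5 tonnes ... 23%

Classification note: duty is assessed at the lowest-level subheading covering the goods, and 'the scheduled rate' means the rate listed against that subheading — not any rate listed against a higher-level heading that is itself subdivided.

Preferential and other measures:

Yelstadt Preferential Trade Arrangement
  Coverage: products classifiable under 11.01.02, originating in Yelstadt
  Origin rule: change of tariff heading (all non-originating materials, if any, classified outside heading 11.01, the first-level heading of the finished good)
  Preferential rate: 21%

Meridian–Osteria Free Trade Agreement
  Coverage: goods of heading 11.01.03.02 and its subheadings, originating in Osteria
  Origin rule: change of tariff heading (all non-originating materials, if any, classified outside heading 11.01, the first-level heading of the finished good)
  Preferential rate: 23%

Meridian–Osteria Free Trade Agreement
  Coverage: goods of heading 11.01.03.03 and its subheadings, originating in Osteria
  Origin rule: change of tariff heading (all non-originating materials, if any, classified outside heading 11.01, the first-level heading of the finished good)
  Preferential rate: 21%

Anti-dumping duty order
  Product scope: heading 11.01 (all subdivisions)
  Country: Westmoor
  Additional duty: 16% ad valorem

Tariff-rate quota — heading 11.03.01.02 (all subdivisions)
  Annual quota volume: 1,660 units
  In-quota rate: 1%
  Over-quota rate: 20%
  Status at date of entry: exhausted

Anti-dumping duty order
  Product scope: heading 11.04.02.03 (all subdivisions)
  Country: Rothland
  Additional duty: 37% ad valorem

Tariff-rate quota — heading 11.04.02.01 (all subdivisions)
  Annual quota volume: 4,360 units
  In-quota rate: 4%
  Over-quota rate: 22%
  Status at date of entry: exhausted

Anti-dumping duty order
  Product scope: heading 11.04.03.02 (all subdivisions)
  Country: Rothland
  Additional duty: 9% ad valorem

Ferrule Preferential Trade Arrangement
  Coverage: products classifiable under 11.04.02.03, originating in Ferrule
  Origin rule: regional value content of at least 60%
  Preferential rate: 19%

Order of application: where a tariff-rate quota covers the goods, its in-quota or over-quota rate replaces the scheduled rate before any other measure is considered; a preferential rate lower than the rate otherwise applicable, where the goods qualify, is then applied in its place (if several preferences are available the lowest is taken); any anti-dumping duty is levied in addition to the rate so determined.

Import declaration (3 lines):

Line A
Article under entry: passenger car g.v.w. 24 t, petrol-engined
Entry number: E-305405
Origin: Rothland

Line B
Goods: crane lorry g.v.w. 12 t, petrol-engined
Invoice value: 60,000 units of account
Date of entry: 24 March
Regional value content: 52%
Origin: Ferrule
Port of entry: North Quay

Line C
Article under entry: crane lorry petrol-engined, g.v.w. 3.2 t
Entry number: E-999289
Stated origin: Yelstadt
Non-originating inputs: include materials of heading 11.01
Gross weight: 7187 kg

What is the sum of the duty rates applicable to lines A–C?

54%

Line A: passenger car → 11.02; petrol-engined → 11.02.04; g.v.w. 24 t → 11.02.04.01. Scheduled 35%. No special measure applies. → 35%.
Line B: crane lorry → 11.01; petrol-engined → 11.01.02; g.v.w. 12 t → 11.01.02.01. Scheduled 4%. Ferrule agreement on 11.04.02.03: 11.01.02.01 not covered. → 4%.
Line C: crane lorry → 11.01; petrol-engined → 11.01.02; g.v.w. 3.2 t → 11.01.02.02. Scheduled 15%. Yelstadt agreement on 11.01.02: CTH not met. → 15%.
Sum: 35% + 4% + 15% = 54%.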